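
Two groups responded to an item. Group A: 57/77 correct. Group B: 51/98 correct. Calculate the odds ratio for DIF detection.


Odds_A = 57/20 = 2.85
Odds_B = 51/47 = 1.0851
OR = Odds_A / Odds_B = 2.85 / 1.0851
Exactly, OR = (57 * 47) / (20 * 51) = 2679 / 1020
OR = 2.6265

2.6265


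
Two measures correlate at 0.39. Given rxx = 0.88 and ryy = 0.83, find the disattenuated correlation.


r_corrected = rxy / sqrt(rxx * ryy)
= 0.39 / sqrt(0.88 * 0.83)
= 0.39 / sqrt(0.7304)
= 0.39 / 0.854634
r_corrected = 0.4563

0.4563


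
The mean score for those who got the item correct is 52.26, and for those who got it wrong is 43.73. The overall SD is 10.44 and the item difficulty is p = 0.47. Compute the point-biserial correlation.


q = 1 - p = 0.53
rpb = ((M1 - M0) / SD) * sqrt(p * q)
rpb = ((52.26 - 43.73) / 10.44) * sqrt(0.47 * 0.53)
rpb = 0.4078

0.4078


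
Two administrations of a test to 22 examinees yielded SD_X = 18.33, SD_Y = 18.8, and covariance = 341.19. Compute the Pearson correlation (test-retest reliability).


r = cov(X,Y) / (SD_X * SD_Y)
r = 341.19 / (18.33 * 18.8)
r = 341.19 / 344.604
r = 0.9901

0.9901


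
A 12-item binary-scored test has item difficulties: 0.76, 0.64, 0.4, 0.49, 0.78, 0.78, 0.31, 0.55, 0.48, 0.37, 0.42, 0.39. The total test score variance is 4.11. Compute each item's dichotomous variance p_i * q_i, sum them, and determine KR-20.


For each item, compute p_i * q_i:
  Item 1: 0.76 * 0.24 = 0.1824
  Item 2: 0.64 * 0.36 = 0.2304
  Item 3: 0.4 * 0.6 = 0.24
  Item 4: 0.49 * 0.51 = 0.2499
  Item 5: 0.78 * 0.22 = 0.1716
  Item 6: 0.78 * 0.22 = 0.1716
  Item 7: 0.31 * 0.69 = 0.2139
  Item 8: 0.55 * 0.45 = 0.2475
  Item 9: 0.48 * 0.52 = 0.2496
  Item 10: 0.37 * 0.63 = 0.2331
  Item 11: 0.42 * 0.58 = 0.2436
  Item 12: 0.39 * 0.61 = 0.2379
Sum(p_i * q_i) = 0.1824 + 0.2304 + 0.24 + 0.2499 + 0.1716 + 0.1716 + 0.2139 + 0.2475 + 0.2496 + 0.2331 + 0.2436 + 0.2379 = 2.6715
KR-20 = (k/(k-1)) * (1 - Sum(p_i*q_i) / Var_total)
= (12/11) * (1 - 2.6715/4.11)
= 1.0909 * 0.35
KR-20 = 0.3818

0.3818


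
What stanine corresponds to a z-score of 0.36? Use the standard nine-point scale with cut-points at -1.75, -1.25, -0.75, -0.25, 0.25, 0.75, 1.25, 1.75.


Stanine boundaries: [-1.75, -1.25, -0.75, -0.25, 0.25, 0.75, 1.25, 1.75]
z = 0.36
Check each boundary:
  z >= -1.75 -> could be stanine 2
  z >= -1.25 -> could be stanine 3
  z >= -0.75 -> could be stanine 4
  z >= -0.25 -> could be stanine 5
  z >= 0.25 -> could be stanine 6
  z < 0.75
  z < 1.25
  z < 1.75
Highest qualifying boundary gives stanine = 6

6


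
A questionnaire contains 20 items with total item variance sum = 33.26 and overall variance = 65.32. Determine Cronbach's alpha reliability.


alpha = (k/(k-1)) * (1 - sum(si^2)/s_total^2)
= (20/19) * (1 - 33.26/65.32)
alpha = 0.5166

0.5166


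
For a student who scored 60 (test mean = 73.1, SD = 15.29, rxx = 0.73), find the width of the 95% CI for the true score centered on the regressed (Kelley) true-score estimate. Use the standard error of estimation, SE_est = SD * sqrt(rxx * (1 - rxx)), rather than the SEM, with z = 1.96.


True score estimate = 0.73*60 + 0.27*73.1 = 63.537
SE_est = SD * sqrt(rxx * (1 - rxx)) = 15.29 * sqrt(0.73 * 0.27) = 15.29 * sqrt(0.1971) = 6.78814
CI = T_est +/- z * SE_est, so width = 2 * z * SE_est = 2 * 1.96 * 6.78814
Width = 26.6095

26.6095


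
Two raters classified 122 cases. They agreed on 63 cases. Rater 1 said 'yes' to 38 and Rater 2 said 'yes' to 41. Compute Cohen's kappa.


P_o = 63/122 = 0.516393
P_e = (38*41 + 84*81) / 14884 = 0.561811
kappa = (P_o - P_e) / (1 - P_e)
kappa = (0.516393 - 0.561811) / (1 - 0.561811)
kappa = -0.1036

-0.1036


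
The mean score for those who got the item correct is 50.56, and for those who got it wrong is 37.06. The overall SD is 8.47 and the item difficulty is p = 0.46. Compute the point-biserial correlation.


q = 1 - p = 0.54
rpb = ((M1 - M0) / SD) * sqrt(p * q)
rpb = ((50.56 - 37.06) / 8.47) * sqrt(0.46 * 0.54)
rpb = 0.7944

0.7944


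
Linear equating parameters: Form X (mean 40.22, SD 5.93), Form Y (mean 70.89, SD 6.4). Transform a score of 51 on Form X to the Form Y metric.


slope = SD_Y / SD_X = 6.4 / 5.93 ~ 1.0793
intercept = mean_Y - slope * mean_X = 70.89 - (6.4 / 5.93) * 40.22 ~ 27.4822
Y = slope * X + intercept. To avoid rounding drift from the rounded slope/intercept, evaluate the equivalent form Y = mean_Y + SD_Y * (X - mean_X) / SD_X at full precision:
Y = 70.89 + 6.4 * (51 - 40.22) / 5.93
Y = 70.89 + 6.4 * 10.78 / 5.93
Y = 70.89 + 68.992 / 5.93
Y = 70.89 + 11.6344
Y = 82.5244

82.5244


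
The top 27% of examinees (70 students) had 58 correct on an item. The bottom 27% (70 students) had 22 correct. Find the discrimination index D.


p_upper = 58/70 = 0.8286
p_lower = 22/70 = 0.3143
D = 0.8286 - 0.3143 = 0.5143

0.5143


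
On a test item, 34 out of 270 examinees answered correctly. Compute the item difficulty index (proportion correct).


Item difficulty p = number correct / total examinees
p = 34 / 270
p = 0.1259

0.1259


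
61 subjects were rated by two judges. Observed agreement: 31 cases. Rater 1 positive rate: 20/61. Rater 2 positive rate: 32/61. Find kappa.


P_o = 31/61 = 0.508197
P_e = (20*32 + 41*29) / 3721 = 0.491535
kappa = (P_o - P_e) / (1 - P_e)
kappa = (0.508197 - 0.491535) / (1 - 0.491535)
kappa = 0.0328

0.0328


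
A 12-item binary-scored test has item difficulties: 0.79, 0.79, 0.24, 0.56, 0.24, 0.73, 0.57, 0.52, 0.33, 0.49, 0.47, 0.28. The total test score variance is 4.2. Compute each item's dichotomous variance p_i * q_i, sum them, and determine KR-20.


For each item, compute p_i * q_i:
  Item 1: 0.79 * 0.21 = 0.1659
  Item 2: 0.79 * 0.21 = 0.1659
  Item 3: 0.24 * 0.76 = 0.1824
  Item 4: 0.56 * 0.44 = 0.2464
  Item 5: 0.24 * 0.76 = 0.1824
  Item 6: 0.73 * 0.27 = 0.1971
  Item 7: 0.57 * 0.43 = 0.2451
  Item 8: 0.52 * 0.48 = 0.2496
  Item 9: 0.33 * 0.67 = 0.2211
  Item 10: 0.49 * 0.51 = 0.2499
  Item 11: 0.47 * 0.53 = 0.2491
  Item 12: 0.28 * 0.72 = 0.2016
Sum(p_i * q_i) = 0.1659 + 0.1659 + 0.1824 + 0.2464 + 0.1824 + 0.1971 + 0.2451 + 0.2496 + 0.2211 + 0.2499 + 0.2491 + 0.2016 = 2.5565
KR-20 = (k/(k-1)) * (1 - Sum(p_i*q_i) / Var_total)
= (12/11) * (1 - 2.5565/4.2)
= 1.0909 * 0.3913
KR-20 = 0.4269

0.4269


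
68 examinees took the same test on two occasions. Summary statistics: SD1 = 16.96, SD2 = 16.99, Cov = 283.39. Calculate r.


r = cov(X,Y) / (SD_X * SD_Y)
r = 283.39 / (16.96 * 16.99)
r = 283.39 / 288.1504
r = 0.9835

0.9835


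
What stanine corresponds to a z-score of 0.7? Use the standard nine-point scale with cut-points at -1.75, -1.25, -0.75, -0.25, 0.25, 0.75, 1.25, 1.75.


Stanine boundaries: [-1.75, -1.25, -0.75, -0.25, 0.25, 0.75, 1.25, 1.75]
z = 0.7
Check each boundary:
  z >= -1.75 -> could be stanine 2
  z >= -1.25 -> could be stanine 3
  z >= -0.75 -> could be stanine 4
  z >= -0.25 -> could be stanine 5
  z >= 0.25 -> could be stanine 6
  z < 0.75
  z < 1.25
  z < 1.75
Highest qualifying boundary gives stanine = 6

6


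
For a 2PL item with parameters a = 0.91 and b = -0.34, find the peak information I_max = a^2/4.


For 2PL, max info at theta = b = -0.34
I_max = a^2 / 4 = 0.91^2 / 4
= 0.8281 / 4
I_max = 0.207

0.207


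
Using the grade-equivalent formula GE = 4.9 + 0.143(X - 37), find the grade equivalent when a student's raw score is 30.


raw - median = 30 - 37 = -7
slope * diff = 0.143 * -7 = -1.001
GE = 4.9 + -1.001
GE = 3.899

3.899


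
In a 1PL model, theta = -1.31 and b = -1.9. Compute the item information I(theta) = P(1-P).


P = 1/(1+exp(-(-1.31--1.9))) = 0.6434
I = P*(1-P) = 0.6434 * 0.3566
I = 0.2294

0.2294


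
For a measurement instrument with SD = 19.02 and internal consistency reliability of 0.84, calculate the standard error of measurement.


SEM = SD * sqrt(1 - rxx)
SEM = 19.02 * sqrt(1 - 0.84)
SEM = 19.02 * sqrt(0.16) = 19.02 * 0.4
SEM = 7.608

7.608


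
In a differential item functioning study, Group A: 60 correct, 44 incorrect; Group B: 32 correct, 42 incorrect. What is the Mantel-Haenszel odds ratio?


Odds_A = 60/44 = 1.3636
Odds_B = 32/42 = 0.7619
OR = Odds_A / Odds_B = 1.3636 / 0.7619
Exactly, OR = (60 * 42) / (44 * 32) = 2520 / 1408
OR = 1.7898

1.7898


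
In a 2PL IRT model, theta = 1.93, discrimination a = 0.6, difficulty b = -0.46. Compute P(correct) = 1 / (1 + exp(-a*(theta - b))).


a*(theta - b) = 0.6 * (1.93 - -0.46) = 1.434
exp(-1.434) = 0.2384
P = 1 / (1 + 0.2384)
P = 0.8075

0.8075


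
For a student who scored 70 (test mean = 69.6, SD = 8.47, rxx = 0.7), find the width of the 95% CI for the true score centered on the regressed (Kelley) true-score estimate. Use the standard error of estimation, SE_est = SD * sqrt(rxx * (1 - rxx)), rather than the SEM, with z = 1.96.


True score estimate = 0.7*70 + 0.3*69.6 = 69.88
SE_est = SD * sqrt(rxx * (1 - rxx)) = 8.47 * sqrt(0.7 * 0.3) = 8.47 * sqrt(0.21) = 3.881442
CI = T_est +/- z * SE_est, so width = 2 * z * SE_est = 2 * 1.96 * 3.881442
Width = 15.2153

15.2153


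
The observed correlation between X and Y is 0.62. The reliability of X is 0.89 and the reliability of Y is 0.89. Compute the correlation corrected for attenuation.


r_corrected = rxy / sqrt(rxx * ryy)
= 0.62 / sqrt(0.89 * 0.89)
= 0.62 / sqrt(0.7921)
= 0.62 / 0.89
r_corrected = 0.6966

0.6966


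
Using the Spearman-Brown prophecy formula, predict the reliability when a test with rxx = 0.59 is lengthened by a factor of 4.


r_new = (n * rxx) / (1 + (n-1) * rxx)
r_new = (4 * 0.59) / (1 + 3 * 0.59)
r_new = 2.36 / 2.77
r_new = 0.852

0.852


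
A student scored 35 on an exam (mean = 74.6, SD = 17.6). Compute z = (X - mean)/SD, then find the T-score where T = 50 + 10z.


z = (X - mean) / SD = (35 - 74.6) / 17.6
z = -39.6 / 17.6
z = -2.25
T-score = T = 50 + 10z
Carry z at full precision (z = -39.6 / 17.6) into the conversion:
T-score = 50 + 10 * (-39.6 / 17.6) = 50 + -396 / 17.6
T-score = 50 + -22.5
T-score = 27.5

27.5


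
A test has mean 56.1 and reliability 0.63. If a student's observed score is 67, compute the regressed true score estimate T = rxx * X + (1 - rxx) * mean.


T_est = rxx * X + (1 - rxx) * mean
T_est = 0.63 * 67 + 0.37 * 56.1
T_est = 42.21 + 20.757
T_est = 62.967

62.967


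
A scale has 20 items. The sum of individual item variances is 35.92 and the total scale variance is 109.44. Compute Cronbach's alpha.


alpha = (k/(k-1)) * (1 - sum(si^2)/s_total^2)
= (20/19) * (1 - 35.92/109.44)
alpha = 0.7071

0.7071


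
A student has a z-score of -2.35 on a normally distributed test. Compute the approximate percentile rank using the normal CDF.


CDF(z) = 0.5 * (1 + erf(z/sqrt(2)))
erf(-1.6617) = -0.9812
CDF = 0.0094
Percentile rank = 0.0094 * 100 = 0.94

0.94


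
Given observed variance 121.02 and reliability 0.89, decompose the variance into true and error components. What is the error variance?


var_true = rxx * var_obs = 0.89 * 121.02 = 107.7078
var_error = var_obs - var_true
var_error = 121.02 - 107.7078
var_error = 13.3122

13.3122


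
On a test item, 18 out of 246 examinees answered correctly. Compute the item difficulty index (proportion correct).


Item difficulty p = number correct / total examinees
p = 18 / 246
p = 0.0732

0.0732


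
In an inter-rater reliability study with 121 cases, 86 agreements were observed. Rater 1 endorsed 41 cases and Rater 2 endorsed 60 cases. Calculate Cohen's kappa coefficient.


P_o = 86/121 = 0.710744
P_e = (41*60 + 80*61) / 14641 = 0.501332
kappa = (P_o - P_e) / (1 - P_e)
kappa = (0.710744 - 0.501332) / (1 - 0.501332)
kappa = 0.4199

0.4199


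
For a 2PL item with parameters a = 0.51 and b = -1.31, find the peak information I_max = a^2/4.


For 2PL, max info at theta = b = -1.31
I_max = a^2 / 4 = 0.51^2 / 4
= 0.2601 / 4
I_max = 0.065

0.065


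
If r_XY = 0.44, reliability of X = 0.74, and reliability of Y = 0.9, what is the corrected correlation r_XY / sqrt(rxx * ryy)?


r_corrected = rxy / sqrt(rxx * ryy)
= 0.44 / sqrt(0.74 * 0.9)
= 0.44 / sqrt(0.666)
= 0.44 / 0.816088
r_corrected = 0.5392

0.5392


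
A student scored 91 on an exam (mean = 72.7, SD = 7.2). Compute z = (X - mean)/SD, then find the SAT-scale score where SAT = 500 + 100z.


z = (X - mean) / SD = (91 - 72.7) / 7.2
z = 18.3 / 7.2
z = 2.5417
SAT-scale = SAT = 500 + 100z
Carry z at full precision (z = 18.3 / 7.2) into the conversion:
SAT-scale = 500 + 100 * (18.3 / 7.2) = 500 + 1830 / 7.2
SAT-scale = 500 + 254.1667
SAT-scale = 754.1667

754.1667


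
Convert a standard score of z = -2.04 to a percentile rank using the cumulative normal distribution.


CDF(z) = 0.5 * (1 + erf(z/sqrt(2)))
erf(-1.4425) = -0.9586
CDF = 0.0207
Percentile rank = 0.0207 * 100 = 2.07

2.07


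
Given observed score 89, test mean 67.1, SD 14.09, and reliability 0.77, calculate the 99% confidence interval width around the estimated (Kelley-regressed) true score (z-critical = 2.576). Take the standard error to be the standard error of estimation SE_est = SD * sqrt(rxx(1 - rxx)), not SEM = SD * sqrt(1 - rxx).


True score estimate = 0.77*89 + 0.23*67.1 = 83.963
SE_est = SD * sqrt(rxx * (1 - rxx)) = 14.09 * sqrt(0.77 * 0.23) = 14.09 * sqrt(0.1771) = 5.92953
CI = T_est +/- z * SE_est, so width = 2 * z * SE_est = 2 * 2.576 * 5.92953
Width = 30.5489

30.5489


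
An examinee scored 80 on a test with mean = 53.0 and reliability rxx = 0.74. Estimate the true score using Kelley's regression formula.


T_est = rxx * X + (1 - rxx) * mean
T_est = 0.74 * 80 + 0.26 * 53.0
T_est = 59.2 + 13.78
T_est = 72.98

72.98


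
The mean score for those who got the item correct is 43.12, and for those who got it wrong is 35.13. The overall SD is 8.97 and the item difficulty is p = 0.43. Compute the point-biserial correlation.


q = 1 - p = 0.57
rpb = ((M1 - M0) / SD) * sqrt(p * q)
rpb = ((43.12 - 35.13) / 8.97) * sqrt(0.43 * 0.57)
rpb = 0.441

0.441


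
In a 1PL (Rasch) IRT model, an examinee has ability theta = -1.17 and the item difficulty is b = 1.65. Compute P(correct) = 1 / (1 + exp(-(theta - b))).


theta - b = -1.17 - 1.65 = -2.82
exp(-(theta - b)) = exp(2.82) = 16.7769
P = 1 / (1 + 16.7769)
P = 0.0563

0.0563


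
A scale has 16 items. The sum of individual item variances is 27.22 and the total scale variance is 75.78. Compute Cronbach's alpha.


alpha = (k/(k-1)) * (1 - sum(si^2)/s_total^2)
= (16/15) * (1 - 27.22/75.78)
alpha = 0.6835

0.6835


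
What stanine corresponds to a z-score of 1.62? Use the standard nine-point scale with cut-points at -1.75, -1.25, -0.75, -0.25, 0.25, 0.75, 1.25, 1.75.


Stanine boundaries: [-1.75, -1.25, -0.75, -0.25, 0.25, 0.75, 1.25, 1.75]
z = 1.62
Check each boundary:
  z >= -1.75 -> could be stanine 2
  z >= -1.25 -> could be stanine 3
  z >= -0.75 -> could be stanine 4
  z >= -0.25 -> could be stanine 5
  z >= 0.25 -> could be stanine 6
  z >= 0.75 -> could be stanine 7
  z >= 1.25 -> could be stanine 8
  z < 1.75
Highest qualifying boundary gives stanine = 8

8


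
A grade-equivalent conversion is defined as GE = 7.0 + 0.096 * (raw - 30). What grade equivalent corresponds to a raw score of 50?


raw - median = 50 - 30 = 20
slope * diff = 0.096 * 20 = 1.92
GE = 7.0 + 1.92
GE = 8.92

8.92


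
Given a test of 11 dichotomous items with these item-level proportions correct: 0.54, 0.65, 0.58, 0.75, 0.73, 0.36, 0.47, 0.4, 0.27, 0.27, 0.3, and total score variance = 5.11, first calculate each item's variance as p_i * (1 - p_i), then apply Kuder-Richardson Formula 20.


For each item, compute p_i * q_i:
  Item 1: 0.54 * 0.46 = 0.2484
  Item 2: 0.65 * 0.35 = 0.2275
  Item 3: 0.58 * 0.42 = 0.2436
  Item 4: 0.75 * 0.25 = 0.1875
  Item 5: 0.73 * 0.27 = 0.1971
  Item 6: 0.36 * 0.64 = 0.2304
  Item 7: 0.47 * 0.53 = 0.2491
  Item 8: 0.4 * 0.6 = 0.24
  Item 9: 0.27 * 0.73 = 0.1971
  Item 10: 0.27 * 0.73 = 0.1971
  Item 11: 0.3 * 0.7 = 0.21
Sum(p_i * q_i) = 0.2484 + 0.2275 + 0.2436 + 0.1875 + 0.1971 + 0.2304 + 0.2491 + 0.24 + 0.1971 + 0.1971 + 0.21 = 2.4278
KR-20 = (k/(k-1)) * (1 - Sum(p_i*q_i) / Var_total)
= (11/10) * (1 - 2.4278/5.11)
= 1.1 * 0.5249
KR-20 = 0.5774

0.5774


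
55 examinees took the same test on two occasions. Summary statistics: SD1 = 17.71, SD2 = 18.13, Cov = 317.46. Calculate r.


r = cov(X,Y) / (SD_X * SD_Y)
r = 317.46 / (17.71 * 18.13)
r = 317.46 / 321.0823
r = 0.9887

0.9887


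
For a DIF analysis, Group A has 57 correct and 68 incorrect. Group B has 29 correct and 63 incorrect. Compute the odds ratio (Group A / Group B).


Odds_A = 57/68 = 0.8382
Odds_B = 29/63 = 0.4603
OR = Odds_A / Odds_B = 0.8382 / 0.4603
Exactly, OR = (57 * 63) / (68 * 29) = 3591 / 1972
OR = 1.821

1.821


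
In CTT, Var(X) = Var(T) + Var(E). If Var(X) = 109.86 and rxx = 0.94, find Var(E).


var_true = rxx * var_obs = 0.94 * 109.86 = 103.2684
var_error = var_obs - var_true
var_error = 109.86 - 103.2684
var_error = 6.5916

6.5916


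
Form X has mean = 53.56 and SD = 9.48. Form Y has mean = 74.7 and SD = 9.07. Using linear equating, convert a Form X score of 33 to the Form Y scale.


slope = SD_Y / SD_X = 9.07 / 9.48 ~ 0.9568
intercept = mean_Y - slope * mean_X = 74.7 - (9.07 / 9.48) * 53.56 ~ 23.4564
Y = slope * X + intercept. To avoid rounding drift from the rounded slope/intercept, evaluate the equivalent form Y = mean_Y + SD_Y * (X - mean_X) / SD_X at full precision:
Y = 74.7 + 9.07 * (33 - 53.56) / 9.48
Y = 74.7 - 9.07 * 20.56 / 9.48
Y = 74.7 - 186.4792 / 9.48
Y = 74.7 - 19.6708
Y = 55.0292

55.0292


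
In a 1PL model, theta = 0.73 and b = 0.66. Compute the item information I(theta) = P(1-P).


P = 1/(1+exp(-(0.73-0.66))) = 0.5175
I = P*(1-P) = 0.5175 * 0.4825
I = 0.2497

0.2497


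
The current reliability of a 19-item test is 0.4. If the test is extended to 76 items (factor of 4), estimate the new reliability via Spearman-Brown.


r_new = (n * rxx) / (1 + (n-1) * rxx)
r_new = (4 * 0.4) / (1 + 3 * 0.4)
r_new = 1.6 / 2.2
r_new = 0.7273

0.7273


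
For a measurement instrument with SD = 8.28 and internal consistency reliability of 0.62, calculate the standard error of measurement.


SEM = SD * sqrt(1 - rxx)
SEM = 8.28 * sqrt(1 - 0.62)
SEM = 8.28 * sqrt(0.38) = 8.28 * 0.616441
SEM = 5.1041

5.1041


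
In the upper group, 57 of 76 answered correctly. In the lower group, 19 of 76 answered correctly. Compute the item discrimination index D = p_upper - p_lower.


p_upper = 57/76 = 0.75
p_lower = 19/76 = 0.25
D = 0.75 - 0.25 = 0.5

0.5


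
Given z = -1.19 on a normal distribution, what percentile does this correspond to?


CDF(z) = 0.5 * (1 + erf(z/sqrt(2)))
erf(-0.8415) = -0.766
CDF = 0.117
Percentile rank = 0.117 * 100 = 11.7

11.7


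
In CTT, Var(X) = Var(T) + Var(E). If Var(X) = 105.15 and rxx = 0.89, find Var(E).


var_true = rxx * var_obs = 0.89 * 105.15 = 93.5835
var_error = var_obs - var_true
var_error = 105.15 - 93.5835
var_error = 11.5665

11.5665


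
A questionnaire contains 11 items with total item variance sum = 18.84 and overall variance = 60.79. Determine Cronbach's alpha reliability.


alpha = (k/(k-1)) * (1 - sum(si^2)/s_total^2)
= (11/10) * (1 - 18.84/60.79)
alpha = 0.7591

0.7591


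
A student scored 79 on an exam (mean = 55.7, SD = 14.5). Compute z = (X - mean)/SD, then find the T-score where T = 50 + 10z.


z = (X - mean) / SD = (79 - 55.7) / 14.5
z = 23.3 / 14.5
z = 1.6069
T-score = T = 50 + 10z
Carry z at full precision (z = 23.3 / 14.5) into the conversion:
T-score = 50 + 10 * (23.3 / 14.5) = 50 + 233 / 14.5
T-score = 50 + 16.069
T-score = 66.069

66.069


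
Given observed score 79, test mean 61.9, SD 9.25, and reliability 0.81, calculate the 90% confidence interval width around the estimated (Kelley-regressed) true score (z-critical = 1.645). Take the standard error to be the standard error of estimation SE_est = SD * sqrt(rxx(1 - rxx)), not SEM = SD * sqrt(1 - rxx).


True score estimate = 0.81*79 + 0.19*61.9 = 75.751
SE_est = SD * sqrt(rxx * (1 - rxx)) = 9.25 * sqrt(0.81 * 0.19) = 9.25 * sqrt(0.1539) = 3.628783
CI = T_est +/- z * SE_est, so width = 2 * z * SE_est = 2 * 1.645 * 3.628783
Width = 11.9387

11.9387


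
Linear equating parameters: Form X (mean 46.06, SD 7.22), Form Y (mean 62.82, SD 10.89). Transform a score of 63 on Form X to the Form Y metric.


slope = SD_Y / SD_X = 10.89 / 7.22 ~ 1.5083
intercept = mean_Y - slope * mean_X = 62.82 - (10.89 / 7.22) * 46.06 ~ -6.6528
Y = slope * X + intercept. To avoid rounding drift from the rounded slope/intercept, evaluate the equivalent form Y = mean_Y + SD_Y * (X - mean_X) / SD_X at full precision:
Y = 62.82 + 10.89 * (63 - 46.06) / 7.22
Y = 62.82 + 10.89 * 16.94 / 7.22
Y = 62.82 + 184.4766 / 7.22
Y = 62.82 + 25.5508
Y = 88.3708

88.3708


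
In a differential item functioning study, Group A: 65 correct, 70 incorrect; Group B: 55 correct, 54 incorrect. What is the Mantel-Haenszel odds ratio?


Odds_A = 65/70 = 0.9286
Odds_B = 55/54 = 1.0185
OR = Odds_A / Odds_B = 0.9286 / 1.0185
Exactly, OR = (65 * 54) / (70 * 55) = 3510 / 3850
OR = 0.9117

0.9117


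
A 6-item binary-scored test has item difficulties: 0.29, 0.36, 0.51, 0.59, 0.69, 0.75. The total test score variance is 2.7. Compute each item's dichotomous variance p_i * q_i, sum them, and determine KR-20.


For each item, compute p_i * q_i:
  Item 1: 0.29 * 0.71 = 0.2059
  Item 2: 0.36 * 0.64 = 0.2304
  Item 3: 0.51 * 0.49 = 0.2499
  Item 4: 0.59 * 0.41 = 0.2419
  Item 5: 0.69 * 0.31 = 0.2139
  Item 6: 0.75 * 0.25 = 0.1875
Sum(p_i * q_i) = 0.2059 + 0.2304 + 0.2499 + 0.2419 + 0.2139 + 0.1875 = 1.3295
KR-20 = (k/(k-1)) * (1 - Sum(p_i*q_i) / Var_total)
= (6/5) * (1 - 1.3295/2.7)
= 1.2 * 0.5076
KR-20 = 0.6091

0.6091


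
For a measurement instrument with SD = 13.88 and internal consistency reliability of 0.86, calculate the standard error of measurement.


SEM = SD * sqrt(1 - rxx)
SEM = 13.88 * sqrt(1 - 0.86)
SEM = 13.88 * sqrt(0.14) = 13.88 * 0.374166
SEM = 5.1934

5.1934


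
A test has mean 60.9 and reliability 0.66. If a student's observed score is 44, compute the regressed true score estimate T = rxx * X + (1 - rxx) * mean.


T_est = rxx * X + (1 - rxx) * mean
T_est = 0.66 * 44 + 0.34 * 60.9
T_est = 29.04 + 20.706
T_est = 49.746

49.746


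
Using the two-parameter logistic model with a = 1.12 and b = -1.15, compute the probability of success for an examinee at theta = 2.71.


a*(theta - b) = 1.12 * (2.71 - -1.15) = 4.3232
exp(-4.3232) = 0.0133
P = 1 / (1 + 0.0133)
P = 0.9869

0.9869


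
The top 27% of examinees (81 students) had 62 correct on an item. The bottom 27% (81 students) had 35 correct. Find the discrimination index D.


p_upper = 62/81 = 0.7654
p_lower = 35/81 = 0.4321
D = 0.7654 - 0.4321 = 0.3333

0.3333


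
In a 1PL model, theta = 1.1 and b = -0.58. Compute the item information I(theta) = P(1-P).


P = 1/(1+exp(-(1.1--0.58))) = 0.8429
I = P*(1-P) = 0.8429 * 0.1571
I = 0.1324

0.1324


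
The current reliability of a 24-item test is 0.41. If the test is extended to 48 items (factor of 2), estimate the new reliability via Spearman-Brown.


r_new = (n * rxx) / (1 + (n-1) * rxx)
r_new = (2 * 0.41) / (1 + 1 * 0.41)
r_new = 0.82 / 1.41
r_new = 0.5816

0.5816


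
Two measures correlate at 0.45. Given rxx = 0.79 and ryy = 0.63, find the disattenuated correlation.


r_corrected = rxy / sqrt(rxx * ryy)
= 0.45 / sqrt(0.79 * 0.63)
= 0.45 / sqrt(0.4977)
= 0.45 / 0.705479
r_corrected = 0.6379

0.6379


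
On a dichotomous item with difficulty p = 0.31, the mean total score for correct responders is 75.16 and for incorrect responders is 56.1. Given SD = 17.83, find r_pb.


q = 1 - p = 0.69
rpb = ((M1 - M0) / SD) * sqrt(p * q)
rpb = ((75.16 - 56.1) / 17.83) * sqrt(0.31 * 0.69)
rpb = 0.4944

0.4944


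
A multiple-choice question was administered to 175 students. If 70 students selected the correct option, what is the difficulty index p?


Item difficulty p = number correct / total examinees
p = 70 / 175
p = 0.4

0.4


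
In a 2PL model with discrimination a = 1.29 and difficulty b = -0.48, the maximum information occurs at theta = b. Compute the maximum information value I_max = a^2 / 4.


For 2PL, max info at theta = b = -0.48
I_max = a^2 / 4 = 1.29^2 / 4
= 1.6641 / 4
I_max = 0.416

0.416


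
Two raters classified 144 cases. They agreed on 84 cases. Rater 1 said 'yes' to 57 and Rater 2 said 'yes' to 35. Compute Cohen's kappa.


P_o = 84/144 = 0.583333
P_e = (57*35 + 87*109) / 20736 = 0.55353
kappa = (P_o - P_e) / (1 - P_e)
kappa = (0.583333 - 0.55353) / (1 - 0.55353)
kappa = 0.0668

0.0668


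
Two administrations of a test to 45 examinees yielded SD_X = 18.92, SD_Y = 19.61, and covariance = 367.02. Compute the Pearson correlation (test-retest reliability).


r = cov(X,Y) / (SD_X * SD_Y)
r = 367.02 / (18.92 * 19.61)
r = 367.02 / 371.0212
r = 0.9892

0.9892


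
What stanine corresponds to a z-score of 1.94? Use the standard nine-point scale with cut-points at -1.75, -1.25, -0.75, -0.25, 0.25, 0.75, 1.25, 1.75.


Stanine boundaries: [-1.75, -1.25, -0.75, -0.25, 0.25, 0.75, 1.25, 1.75]
z = 1.94
Check each boundary:
  z >= -1.75 -> could be stanine 2
  z >= -1.25 -> could be stanine 3
  z >= -0.75 -> could be stanine 4
  z >= -0.25 -> could be stanine 5
  z >= 0.25 -> could be stanine 6
  z >= 0.75 -> could be stanine 7
  z >= 1.25 -> could be stanine 8
  z >= 1.75 -> could be stanine 9
Highest qualifying boundary gives stanine = 9

9


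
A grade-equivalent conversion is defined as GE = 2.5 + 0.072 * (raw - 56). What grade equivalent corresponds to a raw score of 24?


raw - median = 24 - 56 = -32
slope * diff = 0.072 * -32 = -2.304
GE = 2.5 + -2.304
GE = 0.196

0.196


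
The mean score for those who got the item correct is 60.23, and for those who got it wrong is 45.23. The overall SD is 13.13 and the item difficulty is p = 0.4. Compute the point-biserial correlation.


q = 1 - p = 0.6
rpb = ((M1 - M0) / SD) * sqrt(p * q)
rpb = ((60.23 - 45.23) / 13.13) * sqrt(0.4 * 0.6)
rpb = 0.5597

0.5597


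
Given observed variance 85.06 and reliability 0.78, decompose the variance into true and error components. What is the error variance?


var_true = rxx * var_obs = 0.78 * 85.06 = 66.3468
var_error = var_obs - var_true
var_error = 85.06 - 66.3468
var_error = 18.7132

18.7132


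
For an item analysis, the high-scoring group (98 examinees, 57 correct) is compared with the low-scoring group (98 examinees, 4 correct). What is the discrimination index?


p_upper = 57/98 = 0.5816
p_lower = 4/98 = 0.0408
D = 0.5816 - 0.0408 = 0.5408

0.5408


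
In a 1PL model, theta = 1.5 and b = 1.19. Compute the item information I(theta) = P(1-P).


P = 1/(1+exp(-(1.5-1.19))) = 0.5769
I = P*(1-P) = 0.5769 * 0.4231
I = 0.2441

0.2441


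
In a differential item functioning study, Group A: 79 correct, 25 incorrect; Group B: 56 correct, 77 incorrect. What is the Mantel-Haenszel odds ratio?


Odds_A = 79/25 = 3.16
Odds_B = 56/77 = 0.7273
OR = Odds_A / Odds_B = 3.16 / 0.7273
Exactly, OR = (79 * 77) / (25 * 56) = 6083 / 1400
OR = 4.345

4.345


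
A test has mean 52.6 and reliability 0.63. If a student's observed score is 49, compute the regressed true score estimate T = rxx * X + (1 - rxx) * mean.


T_est = rxx * X + (1 - rxx) * mean
T_est = 0.63 * 49 + 0.37 * 52.6
T_est = 30.87 + 19.462
T_est = 50.332

50.332


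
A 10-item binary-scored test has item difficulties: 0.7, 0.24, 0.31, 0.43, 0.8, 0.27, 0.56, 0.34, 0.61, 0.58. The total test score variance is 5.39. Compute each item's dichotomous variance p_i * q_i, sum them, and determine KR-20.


For each item, compute p_i * q_i:
  Item 1: 0.7 * 0.3 = 0.21
  Item 2: 0.24 * 0.76 = 0.1824
  Item 3: 0.31 * 0.69 = 0.2139
  Item 4: 0.43 * 0.57 = 0.2451
  Item 5: 0.8 * 0.2 = 0.16
  Item 6: 0.27 * 0.73 = 0.1971
  Item 7: 0.56 * 0.44 = 0.2464
  Item 8: 0.34 * 0.66 = 0.2244
  Item 9: 0.61 * 0.39 = 0.2379
  Item 10: 0.58 * 0.42 = 0.2436
Sum(p_i * q_i) = 0.21 + 0.1824 + 0.2139 + 0.2451 + 0.16 + 0.1971 + 0.2464 + 0.2244 + 0.2379 + 0.2436 = 2.1608
KR-20 = (k/(k-1)) * (1 - Sum(p_i*q_i) / Var_total)
= (10/9) * (1 - 2.1608/5.39)
= 1.1111 * 0.5991
KR-20 = 0.6657

0.6657


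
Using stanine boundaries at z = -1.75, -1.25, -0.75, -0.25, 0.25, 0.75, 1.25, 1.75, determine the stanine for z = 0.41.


Stanine boundaries: [-1.75, -1.25, -0.75, -0.25, 0.25, 0.75, 1.25, 1.75]
z = 0.41
Check each boundary:
  z >= -1.75 -> could be stanine 2
  z >= -1.25 -> could be stanine 3
  z >= -0.75 -> could be stanine 4
  z >= -0.25 -> could be stanine 5
  z >= 0.25 -> could be stanine 6
  z < 0.75
  z < 1.25
  z < 1.75
Highest qualifying boundary gives stanine = 6

6


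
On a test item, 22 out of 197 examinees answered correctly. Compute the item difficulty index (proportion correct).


Item difficulty p = number correct / total examinees
p = 22 / 197
p = 0.1117

0.1117


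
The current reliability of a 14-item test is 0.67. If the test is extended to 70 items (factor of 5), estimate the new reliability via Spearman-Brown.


r_new = (n * rxx) / (1 + (n-1) * rxx)
r_new = (5 * 0.67) / (1 + 4 * 0.67)
r_new = 3.35 / 3.68
r_new = 0.9103

0.9103


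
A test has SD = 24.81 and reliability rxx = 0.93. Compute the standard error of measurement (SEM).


SEM = SD * sqrt(1 - rxx)
SEM = 24.81 * sqrt(1 - 0.93)
SEM = 24.81 * sqrt(0.07) = 24.81 * 0.264575
SEM = 6.5641

6.5641


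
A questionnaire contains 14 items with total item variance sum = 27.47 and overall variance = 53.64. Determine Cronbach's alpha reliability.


alpha = (k/(k-1)) * (1 - sum(si^2)/s_total^2)
= (14/13) * (1 - 27.47/53.64)
alpha = 0.5254

0.5254


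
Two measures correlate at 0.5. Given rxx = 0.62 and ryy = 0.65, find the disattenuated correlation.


r_corrected = rxy / sqrt(rxx * ryy)
= 0.5 / sqrt(0.62 * 0.65)
= 0.5 / sqrt(0.403)
= 0.5 / 0.634823
r_corrected = 0.7876

0.7876


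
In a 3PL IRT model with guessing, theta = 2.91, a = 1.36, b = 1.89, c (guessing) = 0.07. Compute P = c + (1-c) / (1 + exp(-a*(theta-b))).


logit = 1.36*(2.91 - 1.89) = 1.3872
P* = 1/(1 + exp(-1.3872)) = 0.8001
P = 0.07 + (1 - 0.07) * 0.8001
P = 0.8141

0.8141


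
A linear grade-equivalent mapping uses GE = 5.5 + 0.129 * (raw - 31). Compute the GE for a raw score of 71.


raw - median = 71 - 31 = 40
slope * diff = 0.129 * 40 = 5.16
GE = 5.5 + 5.16
GE = 10.66

10.66


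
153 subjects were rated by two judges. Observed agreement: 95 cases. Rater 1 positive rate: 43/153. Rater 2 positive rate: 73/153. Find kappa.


P_o = 95/153 = 0.620915
P_e = (43*73 + 110*80) / 23409 = 0.510018
kappa = (P_o - P_e) / (1 - P_e)
kappa = (0.620915 - 0.510018) / (1 - 0.510018)
kappa = 0.2263

0.2263


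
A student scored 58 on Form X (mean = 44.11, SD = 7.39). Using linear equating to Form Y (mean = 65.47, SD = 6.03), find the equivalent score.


slope = SD_Y / SD_X = 6.03 / 7.39 ~ 0.816
intercept = mean_Y - slope * mean_X = 65.47 - (6.03 / 7.39) * 44.11 ~ 29.4777
Y = slope * X + intercept. To avoid rounding drift from the rounded slope/intercept, evaluate the equivalent form Y = mean_Y + SD_Y * (X - mean_X) / SD_X at full precision:
Y = 65.47 + 6.03 * (58 - 44.11) / 7.39
Y = 65.47 + 6.03 * 13.89 / 7.39
Y = 65.47 + 83.7567 / 7.39
Y = 65.47 + 11.3338
Y = 76.8038

76.8038


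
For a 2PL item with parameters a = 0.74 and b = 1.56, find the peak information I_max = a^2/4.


For 2PL, max info at theta = b = 1.56
I_max = a^2 / 4 = 0.74^2 / 4
= 0.5476 / 4
I_max = 0.1369

0.1369


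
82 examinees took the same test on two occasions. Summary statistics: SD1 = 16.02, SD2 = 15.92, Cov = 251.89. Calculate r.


r = cov(X,Y) / (SD_X * SD_Y)
r = 251.89 / (16.02 * 15.92)
r = 251.89 / 255.0384
r = 0.9877

0.9877


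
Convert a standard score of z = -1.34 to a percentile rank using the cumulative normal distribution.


CDF(z) = 0.5 * (1 + erf(z/sqrt(2)))
erf(-0.9475) = -0.8198
CDF = 0.0901
Percentile rank = 0.0901 * 100 = 9.01

9.01


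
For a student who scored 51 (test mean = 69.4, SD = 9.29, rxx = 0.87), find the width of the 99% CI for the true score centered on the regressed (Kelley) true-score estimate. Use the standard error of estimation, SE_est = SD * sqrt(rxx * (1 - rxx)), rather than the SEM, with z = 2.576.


True score estimate = 0.87*51 + 0.13*69.4 = 53.392
SE_est = SD * sqrt(rxx * (1 - rxx)) = 9.29 * sqrt(0.87 * 0.13) = 9.29 * sqrt(0.1131) = 3.124259
CI = T_est +/- z * SE_est, so width = 2 * z * SE_est = 2 * 2.576 * 3.124259
Width = 16.0962

16.0962


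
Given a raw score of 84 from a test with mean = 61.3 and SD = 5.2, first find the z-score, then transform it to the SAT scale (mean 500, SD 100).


z = (X - mean) / SD = (84 - 61.3) / 5.2
z = 22.7 / 5.2
z = 4.3654
SAT-scale = SAT = 500 + 100z
Carry z at full precision (z = 22.7 / 5.2) into the conversion:
SAT-scale = 500 + 100 * (22.7 / 5.2) = 500 + 2270 / 5.2
SAT-scale = 500 + 436.5385
SAT-scale = 936.5385

936.5385


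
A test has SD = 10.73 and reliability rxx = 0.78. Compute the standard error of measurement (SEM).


SEM = SD * sqrt(1 - rxx)
SEM = 10.73 * sqrt(1 - 0.78)
SEM = 10.73 * sqrt(0.22) = 10.73 * 0.469042
SEM = 5.0328

5.0328


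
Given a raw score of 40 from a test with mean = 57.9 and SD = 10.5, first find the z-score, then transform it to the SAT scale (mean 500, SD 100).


z = (X - mean) / SD = (40 - 57.9) / 10.5
z = -17.9 / 10.5
z = -1.7048
SAT-scale = SAT = 500 + 100z
Carry z at full precision (z = -17.9 / 10.5) into the conversion:
SAT-scale = 500 + 100 * (-17.9 / 10.5) = 500 + -1790 / 10.5
SAT-scale = 500 + -170.4762
SAT-scale = 329.5238

329.5238


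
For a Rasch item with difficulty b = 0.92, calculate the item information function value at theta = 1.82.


P = 1/(1+exp(-(1.82-0.92))) = 0.7109
I = P*(1-P) = 0.7109 * 0.2891
I = 0.2055

0.2055


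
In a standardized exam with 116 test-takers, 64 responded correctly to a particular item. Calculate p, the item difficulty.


Item difficulty p = number correct / total examinees
p = 64 / 116
p = 0.5517

0.5517


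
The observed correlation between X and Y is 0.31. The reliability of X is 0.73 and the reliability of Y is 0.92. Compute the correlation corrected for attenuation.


r_corrected = rxy / sqrt(rxx * ryy)
= 0.31 / sqrt(0.73 * 0.92)
= 0.31 / sqrt(0.6716)
= 0.31 / 0.819512
r_corrected = 0.3783

0.3783


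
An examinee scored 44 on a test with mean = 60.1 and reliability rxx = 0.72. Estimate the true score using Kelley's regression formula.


T_est = rxx * X + (1 - rxx) * mean
T_est = 0.72 * 44 + 0.28 * 60.1
T_est = 31.68 + 16.828
T_est = 48.508

48.508


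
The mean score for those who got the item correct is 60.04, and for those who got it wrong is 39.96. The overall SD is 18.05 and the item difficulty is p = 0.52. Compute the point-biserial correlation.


q = 1 - p = 0.48
rpb = ((M1 - M0) / SD) * sqrt(p * q)
rpb = ((60.04 - 39.96) / 18.05) * sqrt(0.52 * 0.48)
rpb = 0.5558

0.5558


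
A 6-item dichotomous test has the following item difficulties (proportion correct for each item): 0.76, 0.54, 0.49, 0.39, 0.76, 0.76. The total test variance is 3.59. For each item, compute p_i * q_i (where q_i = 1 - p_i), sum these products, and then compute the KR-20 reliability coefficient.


For each item, compute p_i * q_i:
  Item 1: 0.76 * 0.24 = 0.1824
  Item 2: 0.54 * 0.46 = 0.2484
  Item 3: 0.49 * 0.51 = 0.2499
  Item 4: 0.39 * 0.61 = 0.2379
  Item 5: 0.76 * 0.24 = 0.1824
  Item 6: 0.76 * 0.24 = 0.1824
Sum(p_i * q_i) = 0.1824 + 0.2484 + 0.2499 + 0.2379 + 0.1824 + 0.1824 = 1.2834
KR-20 = (k/(k-1)) * (1 - Sum(p_i*q_i) / Var_total)
= (6/5) * (1 - 1.2834/3.59)
= 1.2 * 0.6425
KR-20 = 0.771

0.771


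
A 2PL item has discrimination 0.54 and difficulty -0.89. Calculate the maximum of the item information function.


For 2PL, max info at theta = b = -0.89
I_max = a^2 / 4 = 0.54^2 / 4
= 0.2916 / 4
I_max = 0.0729

0.0729


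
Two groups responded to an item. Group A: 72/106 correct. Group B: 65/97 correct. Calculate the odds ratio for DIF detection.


Odds_A = 72/34 = 2.1176
Odds_B = 65/32 = 2.0312
OR = Odds_A / Odds_B = 2.1176 / 2.0312
Exactly, OR = (72 * 32) / (34 * 65) = 2304 / 2210
OR = 1.0425

1.0425


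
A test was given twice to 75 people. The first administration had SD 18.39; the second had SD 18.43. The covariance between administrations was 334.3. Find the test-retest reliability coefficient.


r = cov(X,Y) / (SD_X * SD_Y)
r = 334.3 / (18.39 * 18.43)
r = 334.3 / 338.9277
r = 0.9863

0.9863


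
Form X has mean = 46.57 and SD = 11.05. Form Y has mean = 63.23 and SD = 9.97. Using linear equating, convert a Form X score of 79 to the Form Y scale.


slope = SD_Y / SD_X = 9.97 / 11.05 ~ 0.9023
intercept = mean_Y - slope * mean_X = 63.23 - (9.97 / 11.05) * 46.57 ~ 21.2116
Y = slope * X + intercept. To avoid rounding drift from the rounded slope/intercept, evaluate the equivalent form Y = mean_Y + SD_Y * (X - mean_X) / SD_X at full precision:
Y = 63.23 + 9.97 * (79 - 46.57) / 11.05
Y = 63.23 + 9.97 * 32.43 / 11.05
Y = 63.23 + 323.3271 / 11.05
Y = 63.23 + 29.2604
Y = 92.4904

92.4904


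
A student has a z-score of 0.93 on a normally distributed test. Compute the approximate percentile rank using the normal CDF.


CDF(z) = 0.5 * (1 + erf(z/sqrt(2)))
erf(0.6576) = 0.6476
CDF = 0.8238
Percentile rank = 0.8238 * 100 = 82.38

82.38


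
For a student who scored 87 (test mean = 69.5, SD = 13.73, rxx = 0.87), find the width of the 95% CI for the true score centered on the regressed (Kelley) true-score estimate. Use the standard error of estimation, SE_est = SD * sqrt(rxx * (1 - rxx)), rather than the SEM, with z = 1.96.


True score estimate = 0.87*87 + 0.13*69.5 = 84.725
SE_est = SD * sqrt(rxx * (1 - rxx)) = 13.73 * sqrt(0.87 * 0.13) = 13.73 * sqrt(0.1131) = 4.617446
CI = T_est +/- z * SE_est, so width = 2 * z * SE_est = 2 * 1.96 * 4.617446
Width = 18.1004

18.1004


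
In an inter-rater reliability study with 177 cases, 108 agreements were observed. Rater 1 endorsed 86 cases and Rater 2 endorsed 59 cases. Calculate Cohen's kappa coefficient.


P_o = 108/177 = 0.610169
P_e = (86*59 + 91*118) / 31329 = 0.504708
kappa = (P_o - P_e) / (1 - P_e)
kappa = (0.610169 - 0.504708) / (1 - 0.504708)
kappa = 0.2129

0.2129


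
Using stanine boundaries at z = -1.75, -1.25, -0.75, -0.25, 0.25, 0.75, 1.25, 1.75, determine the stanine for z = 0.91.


Stanine boundaries: [-1.75, -1.25, -0.75, -0.25, 0.25, 0.75, 1.25, 1.75]
z = 0.91
Check each boundary:
  z >= -1.75 -> could be stanine 2
  z >= -1.25 -> could be stanine 3
  z >= -0.75 -> could be stanine 4
  z >= -0.25 -> could be stanine 5
  z >= 0.25 -> could be stanine 6
  z >= 0.75 -> could be stanine 7
  z < 1.25
  z < 1.75
Highest qualifying boundary gives stanine = 7

7


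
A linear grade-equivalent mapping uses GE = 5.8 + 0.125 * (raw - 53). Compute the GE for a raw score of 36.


raw - median = 36 - 53 = -17
slope * diff = 0.125 * -17 = -2.125
GE = 5.8 + -2.125
GE = 3.675

3.675


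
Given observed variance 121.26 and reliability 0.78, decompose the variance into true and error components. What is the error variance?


var_true = rxx * var_obs = 0.78 * 121.26 = 94.5828
var_error = var_obs - var_true
var_error = 121.26 - 94.5828
var_error = 26.6772

26.6772


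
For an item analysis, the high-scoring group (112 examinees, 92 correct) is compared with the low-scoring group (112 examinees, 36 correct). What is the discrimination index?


p_upper = 92/112 = 0.8214
p_lower = 36/112 = 0.3214
D = 0.8214 - 0.3214 = 0.5

0.5


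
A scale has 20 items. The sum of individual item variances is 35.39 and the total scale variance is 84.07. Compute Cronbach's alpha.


alpha = (k/(k-1)) * (1 - sum(si^2)/s_total^2)
= (20/19) * (1 - 35.39/84.07)
alpha = 0.6095

0.6095


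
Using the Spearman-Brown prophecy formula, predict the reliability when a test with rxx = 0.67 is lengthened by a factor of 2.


r_new = (n * rxx) / (1 + (n-1) * rxx)
r_new = (2 * 0.67) / (1 + 1 * 0.67)
r_new = 1.34 / 1.67
r_new = 0.8024

0.8024
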